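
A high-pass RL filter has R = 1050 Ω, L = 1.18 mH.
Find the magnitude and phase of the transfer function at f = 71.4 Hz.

Step 1 — Angular frequency: ω = 2π·71.4 = 448.6 rad/s.
Step 2 — Transfer function: H(jω) = jωL/(R + jωL).
Step 3 — Numerator jωL = j·0.5294; denominator R + jωL = 1050 + j0.5294.
Step 4 — H = 2.542e-07 + j0.0005042.
Step 5 — Magnitude: |H| = 0.0005042 (-65.9 dB); phase: φ = 90.0°.

|H| = 0.0005042 (-65.9 dB), φ = 90.0°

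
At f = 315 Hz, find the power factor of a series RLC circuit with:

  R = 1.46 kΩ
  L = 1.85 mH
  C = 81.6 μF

Step 1 — Angular frequency: ω = 2π·f = 2π·315 = 1979 rad/s.
Step 2 — Component impedances:
  R: Z = R = 1460 Ω
  L: Z = jωL = j·1979·0.00185 = 0 + j3.662 Ω
  C: Z = 1/(jωC) = -j/(ω·C) = 0 - j6.192 Ω
Step 3 — Series combination: Z_total = R + L + C = 1460 - j2.53 Ω = 1460∠-0.1° Ω.
Step 4 — Power factor: PF = cos(φ) = Re(Z)/|Z| = 1460/1460 = 1.
Step 5 — Type: Im(Z) = -2.53 ⇒ leading (phase φ = -0.1°).

PF = 1 (leading, φ = -0.1°)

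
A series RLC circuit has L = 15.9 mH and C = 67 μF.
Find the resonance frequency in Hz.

Step 1 — Resonance condition Im(Z)=0 gives ω₀ = 1/√(LC).
Step 2 — ω₀ = 1/√(0.0159·6.7e-05) = 968.9 rad/s.
Step 3 — f₀ = ω₀/(2π) = 154.2 Hz.

f₀ = 154.2 Hz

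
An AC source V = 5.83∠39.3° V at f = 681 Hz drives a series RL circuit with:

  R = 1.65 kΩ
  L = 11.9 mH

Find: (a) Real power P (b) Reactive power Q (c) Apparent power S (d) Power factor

Step 1 — Angular frequency: ω = 2π·f = 2π·681 = 4279 rad/s.
Step 2 — Component impedances:
  R: Z = R = 1650 Ω
  L: Z = jωL = j·4279·0.0119 = 0 + j50.92 Ω
Step 3 — Series combination: Z_total = R + L = 1650 + j50.92 Ω = 1651∠1.8° Ω.
Step 4 — Source phasor: V = 5.83∠39.3° V = 4.511 + j3.693 V.
Step 5 — Current: I = V / Z = 0.002801 + j0.002152 A = 0.003532∠37.5° A.
Step 6 — Complex power: S = V·I* = 0.02058 + j0.0006351 VA.
Step 7 — Real power: P = Re(S) = 0.02058 W.
Step 8 — Reactive power: Q = Im(S) = 0.0006351 VAR.
Step 9 — Apparent power: |S| = 0.02059 VA.
Step 10 — Power factor: PF = P/|S| = 0.9995 (lagging).

(a) P = 0.02058 W  (b) Q = 0.0006351 VAR  (c) S = 0.02059 VA  (d) PF = 0.9995 (lagging)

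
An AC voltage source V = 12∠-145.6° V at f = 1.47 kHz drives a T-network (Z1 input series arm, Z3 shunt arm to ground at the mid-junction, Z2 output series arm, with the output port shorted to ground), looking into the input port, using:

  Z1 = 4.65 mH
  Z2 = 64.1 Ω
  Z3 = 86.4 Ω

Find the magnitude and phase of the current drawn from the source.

Step 1 — Angular frequency: ω = 2π·f = 2π·1470 = 9236 rad/s.
Step 2 — Component impedances:
  Z1: Z = jωL = j·9236·0.00465 = 0 + j42.95 Ω
  Z2: Z = R = 64.1 Ω
  Z3: Z = R = 86.4 Ω
Step 3 — With the output port shorted to ground, the output series arm Z2 runs from the junction to ground; the shunt arm Z3 also runs from the junction to ground. They appear in parallel: Z3 || Z2 = 36.8 Ω.
Step 4 — Series with input arm Z1: Z_in = Z1 + (Z3 || Z2) = 36.8 + j42.95 Ω = 56.56∠49.4° Ω.
Step 5 — Source phasor: V = 12∠-145.6° V = -9.901 - j6.78 V.
Step 6 — Ohm's law: I = V / Z_total = (-9.901 - j6.78) / (36.8 + j42.95) = -0.2049 + j0.05495 A.
Step 7 — Convert to polar: |I| = 0.2122 A, ∠I = 165.0°.

I = 0.2122∠165.0° A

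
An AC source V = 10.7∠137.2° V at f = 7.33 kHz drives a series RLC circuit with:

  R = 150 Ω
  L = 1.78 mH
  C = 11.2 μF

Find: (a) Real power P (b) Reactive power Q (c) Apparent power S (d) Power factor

Step 1 — Angular frequency: ω = 2π·f = 2π·7330 = 4.606e+04 rad/s.
Step 2 — Component impedances:
  R: Z = R = 150 Ω
  L: Z = jωL = j·4.606e+04·0.00178 = 0 + j81.98 Ω
  C: Z = 1/(jωC) = -j/(ω·C) = 0 - j1.939 Ω
Step 3 — Series combination: Z_total = R + L + C = 150 + j80.04 Ω = 170∠28.1° Ω.
Step 4 — Source phasor: V = 10.7∠137.2° V = -7.851 + j7.27 V.
Step 5 — Current: I = V / Z = -0.02061 + j0.05946 A = 0.06293∠109.1° A.
Step 6 — Complex power: S = V·I* = 0.5941 + j0.317 VA.
Step 7 — Real power: P = Re(S) = 0.5941 W.
Step 8 — Reactive power: Q = Im(S) = 0.317 VAR.
Step 9 — Apparent power: |S| = 0.6734 VA.
Step 10 — Power factor: PF = P/|S| = 0.8823 (lagging).

(a) P = 0.5941 W  (b) Q = 0.317 VAR  (c) S = 0.6734 VA  (d) PF = 0.8823 (lagging)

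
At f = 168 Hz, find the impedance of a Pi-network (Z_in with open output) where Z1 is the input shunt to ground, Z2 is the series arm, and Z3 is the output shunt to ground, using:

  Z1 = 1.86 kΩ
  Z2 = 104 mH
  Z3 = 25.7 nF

Step 1 — Angular frequency: ω = 2π·f = 2π·168 = 1056 rad/s.
Step 2 — Component impedances:
  Z1: Z = R = 1860 Ω
  Z2: Z = jωL = j·1056·0.104 = 0 + j109.8 Ω
  Z3: Z = 1/(jωC) = -j/(ω·C) = 0 - j3.686e+04 Ω
Step 3 — With open output, the series arm Z2 and the output shunt Z3 appear in series to ground: Z2 + Z3 = 0 - j3.675e+04 Ω.
Step 4 — Parallel with input shunt Z1: Z_in = Z1 || (Z2 + Z3) = 1855 - j93.89 Ω = 1858∠-2.9° Ω.

Z = 1855 - j93.89 Ω = 1858∠-2.9° Ω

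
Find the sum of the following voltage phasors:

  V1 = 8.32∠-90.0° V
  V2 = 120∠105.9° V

Step 1 — Convert each phasor to rectangular form:
  V1 = 8.32·(cos(-90.0°) + j·sin(-90.0°)) = 0 - j8.32 V
  V2 = 120·(cos(105.9°) + j·sin(105.9°)) = -32.88 + j115.4 V
Step 2 — Sum components: V_total = -32.88 + j107.1 V.
Step 3 — Convert to polar: |V_total| = 112 V, ∠V_total = 107.1°.

V_total = 112∠107.1° V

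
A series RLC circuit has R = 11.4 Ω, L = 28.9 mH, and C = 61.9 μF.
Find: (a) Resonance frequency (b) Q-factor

Step 1 — Resonance condition Im(Z)=0 gives ω₀ = 1/√(LC).
Step 2 — ω₀ = 1/√(0.0289·6.19e-05) = 747.7 rad/s.
Step 3 — f₀ = ω₀/(2π) = 119 Hz.
Step 4 — Series Q: Q = ω₀L/R = 747.7·0.0289/11.4 = 1.895.

(a) f₀ = 119 Hz  (b) Q = 1.895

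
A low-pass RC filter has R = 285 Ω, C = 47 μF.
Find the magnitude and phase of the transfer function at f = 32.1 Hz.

Step 1 — Angular frequency: ω = 2π·32.1 = 201.7 rad/s.
Step 2 — Transfer function: H(jω) = 1/(1 + jωRC).
Step 3 — Denominator: 1 + jωRC = 1 + j·201.7·285·4.7e-05 = 1 + j2.702.
Step 4 — H = 0.1205 - j0.3255.
Step 5 — Magnitude: |H| = 0.3471 (-9.2 dB); phase: φ = -69.7°.

|H| = 0.3471 (-9.2 dB), φ = -69.7°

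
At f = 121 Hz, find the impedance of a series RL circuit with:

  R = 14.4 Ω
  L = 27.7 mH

Step 1 — Angular frequency: ω = 2π·f = 2π·121 = 760.3 rad/s.
Step 2 — Component impedances:
  R: Z = R = 14.4 Ω
  L: Z = jωL = j·760.3·0.0277 = 0 + j21.06 Ω
Step 3 — Series combination: Z_total = R + L = 14.4 + j21.06 Ω = 25.51∠55.6° Ω.

Z = 14.4 + j21.06 Ω = 25.51∠55.6° Ω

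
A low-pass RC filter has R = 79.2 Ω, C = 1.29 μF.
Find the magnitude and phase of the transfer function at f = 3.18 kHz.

Step 1 — Angular frequency: ω = 2π·3180 = 1.998e+04 rad/s.
Step 2 — Transfer function: H(jω) = 1/(1 + jωRC).
Step 3 — Denominator: 1 + jωRC = 1 + j·1.998e+04·79.2·1.29e-06 = 1 + j2.041.
Step 4 — H = 0.1935 - j0.3951.
Step 5 — Magnitude: |H| = 0.4399 (-7.1 dB); phase: φ = -63.9°.

|H| = 0.4399 (-7.1 dB), φ = -63.9°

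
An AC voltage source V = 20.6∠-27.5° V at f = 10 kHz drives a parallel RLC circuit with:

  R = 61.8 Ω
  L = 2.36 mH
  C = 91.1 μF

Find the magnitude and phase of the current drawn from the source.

Step 1 — Angular frequency: ω = 2π·f = 2π·1e+04 = 6.283e+04 rad/s.
Step 2 — Component impedances:
  R: Z = R = 61.8 Ω
  L: Z = jωL = j·6.283e+04·0.00236 = 0 + j148.3 Ω
  C: Z = 1/(jωC) = -j/(ω·C) = 0 - j0.1747 Ω
Step 3 — Parallel combination: 1/Z_total = 1/R + 1/L + 1/C; Z_total = 0.000495 - j0.1749 Ω = 0.1749∠-89.8° Ω.
Step 4 — Source phasor: V = 20.6∠-27.5° V = 18.27 - j9.512 V.
Step 5 — Ohm's law: I = V / Z_total = (18.27 - j9.512) / (0.000495 - j0.1749) = 54.68 + j104.3 A.
Step 6 — Convert to polar: |I| = 117.8 A, ∠I = 62.3°.

I = 117.8∠62.3° A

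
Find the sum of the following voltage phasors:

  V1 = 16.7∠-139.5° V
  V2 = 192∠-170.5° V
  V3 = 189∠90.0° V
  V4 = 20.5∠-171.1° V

Step 1 — Convert each phasor to rectangular form:
  V1 = 16.7·(cos(-139.5°) + j·sin(-139.5°)) = -12.7 - j10.85 V
  V2 = 192·(cos(-170.5°) + j·sin(-170.5°)) = -189.4 - j31.69 V
  V3 = 189·(cos(90.0°) + j·sin(90.0°)) = 0 + j189 V
  V4 = 20.5·(cos(-171.1°) + j·sin(-171.1°)) = -20.25 - j3.172 V
Step 2 — Sum components: V_total = -222.3 + j143.3 V.
Step 3 — Convert to polar: |V_total| = 264.5 V, ∠V_total = 147.2°.

V_total = 264.5∠147.2° V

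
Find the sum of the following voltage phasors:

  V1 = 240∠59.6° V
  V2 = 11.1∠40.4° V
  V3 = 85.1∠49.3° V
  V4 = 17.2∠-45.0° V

Step 1 — Convert each phasor to rectangular form:
  V1 = 240·(cos(59.6°) + j·sin(59.6°)) = 121.4 + j207 V
  V2 = 11.1·(cos(40.4°) + j·sin(40.4°)) = 8.453 + j7.194 V
  V3 = 85.1·(cos(49.3°) + j·sin(49.3°)) = 55.49 + j64.52 V
  V4 = 17.2·(cos(-45.0°) + j·sin(-45.0°)) = 12.16 - j12.16 V
Step 2 — Sum components: V_total = 197.6 + j266.6 V.
Step 3 — Convert to polar: |V_total| = 331.8 V, ∠V_total = 53.5°.

V_total = 331.8∠53.5° V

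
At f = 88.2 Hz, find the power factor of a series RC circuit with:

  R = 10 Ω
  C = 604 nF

Step 1 — Angular frequency: ω = 2π·f = 2π·88.2 = 554.2 rad/s.
Step 2 — Component impedances:
  R: Z = R = 10 Ω
  C: Z = 1/(jωC) = -j/(ω·C) = 0 - j2988 Ω
Step 3 — Series combination: Z_total = R + C = 10 - j2988 Ω = 2988∠-89.8° Ω.
Step 4 — Power factor: PF = cos(φ) = Re(Z)/|Z| = 10/2988 = 0.003347.
Step 5 — Type: Im(Z) = -2988 ⇒ leading (phase φ = -89.8°).

PF = 0.003347 (leading, φ = -89.8°)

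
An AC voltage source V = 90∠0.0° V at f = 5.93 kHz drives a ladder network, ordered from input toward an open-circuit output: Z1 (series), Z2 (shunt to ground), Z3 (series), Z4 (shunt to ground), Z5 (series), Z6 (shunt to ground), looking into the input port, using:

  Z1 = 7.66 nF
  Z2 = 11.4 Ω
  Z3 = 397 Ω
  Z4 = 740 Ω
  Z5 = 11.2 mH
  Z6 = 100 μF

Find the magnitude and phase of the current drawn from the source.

Step 1 — Angular frequency: ω = 2π·f = 2π·5930 = 3.726e+04 rad/s.
Step 2 — Component impedances:
  Z1: Z = 1/(jωC) = -j/(ω·C) = 0 - j3504 Ω
  Z2: Z = R = 11.4 Ω
  Z3: Z = R = 397 Ω
  Z4: Z = R = 740 Ω
  Z5: Z = jωL = j·3.726e+04·0.0112 = 0 + j417.3 Ω
  Z6: Z = 1/(jωC) = -j/(ω·C) = 0 - j0.2684 Ω
Step 3 — Ladder network (open output): work backward from the far end, alternating series and parallel combinations. Z_in = 11.23 - j3504 Ω = 3504∠-89.8° Ω.
Step 4 — Source phasor: V = 90∠0.0° V = 90 V.
Step 5 — Ohm's law: I = V / Z_total = (90) / (11.23 - j3504) = 8.232e-05 + j0.02569 A.
Step 6 — Convert to polar: |I| = 0.02569 A, ∠I = 89.8°.

I = 0.02569∠89.8° A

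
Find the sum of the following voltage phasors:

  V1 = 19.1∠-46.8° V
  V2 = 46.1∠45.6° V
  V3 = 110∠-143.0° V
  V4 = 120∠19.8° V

Step 1 — Convert each phasor to rectangular form:
  V1 = 19.1·(cos(-46.8°) + j·sin(-46.8°)) = 13.07 - j13.92 V
  V2 = 46.1·(cos(45.6°) + j·sin(45.6°)) = 32.25 + j32.94 V
  V3 = 110·(cos(-143.0°) + j·sin(-143.0°)) = -87.85 - j66.2 V
  V4 = 120·(cos(19.8°) + j·sin(19.8°)) = 112.9 + j40.65 V
Step 2 — Sum components: V_total = 70.39 - j6.537 V.
Step 3 — Convert to polar: |V_total| = 70.69 V, ∠V_total = -5.3°.

V_total = 70.69∠-5.3° V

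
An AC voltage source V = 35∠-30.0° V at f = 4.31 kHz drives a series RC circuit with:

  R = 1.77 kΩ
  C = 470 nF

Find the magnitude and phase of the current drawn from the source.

Step 1 — Angular frequency: ω = 2π·f = 2π·4310 = 2.708e+04 rad/s.
Step 2 — Component impedances:
  R: Z = R = 1770 Ω
  C: Z = 1/(jωC) = -j/(ω·C) = 0 - j78.57 Ω
Step 3 — Series combination: Z_total = R + C = 1770 - j78.57 Ω = 1772∠-2.5° Ω.
Step 4 — Source phasor: V = 35∠-30.0° V = 30.31 - j17.5 V.
Step 5 — Ohm's law: I = V / Z_total = (30.31 - j17.5) / (1770 - j78.57) = 0.01753 - j0.009109 A.
Step 6 — Convert to polar: |I| = 0.01975 A, ∠I = -27.5°.

I = 0.01975∠-27.5° A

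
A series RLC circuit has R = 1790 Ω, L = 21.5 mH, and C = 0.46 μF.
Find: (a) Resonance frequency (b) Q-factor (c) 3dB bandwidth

Step 1 — Resonance: ω₀ = 1/√(LC) = 1/√(0.0215·4.6e-07) = 1.006e+04 rad/s.
Step 2 — f₀ = ω₀/(2π) = 1600 Hz.
Step 3 — Series Q: Q = ω₀L/R = 1.006e+04·0.0215/1790 = 0.1208.
Step 4 — Bandwidth: Δω = ω₀/Q = 8.326e+04 rad/s; BW = Δω/(2π) = 1.325e+04 Hz.

(a) f₀ = 1600 Hz  (b) Q = 0.1208  (c) BW = 1.325e+04 Hz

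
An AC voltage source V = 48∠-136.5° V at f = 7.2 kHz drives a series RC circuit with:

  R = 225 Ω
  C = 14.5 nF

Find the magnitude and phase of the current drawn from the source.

Step 1 — Angular frequency: ω = 2π·f = 2π·7200 = 4.524e+04 rad/s.
Step 2 — Component impedances:
  R: Z = R = 225 Ω
  C: Z = 1/(jωC) = -j/(ω·C) = 0 - j1524 Ω
Step 3 — Series combination: Z_total = R + C = 225 - j1524 Ω = 1541∠-81.6° Ω.
Step 4 — Source phasor: V = 48∠-136.5° V = -34.82 - j33.04 V.
Step 5 — Ohm's law: I = V / Z_total = (-34.82 - j33.04) / (225 - j1524) = 0.01791 - j0.02548 A.
Step 6 — Convert to polar: |I| = 0.03115 A, ∠I = -54.9°.

I = 0.03115∠-54.9° A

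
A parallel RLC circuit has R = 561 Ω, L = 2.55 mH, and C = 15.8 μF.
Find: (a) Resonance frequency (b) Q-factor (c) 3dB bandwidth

Step 1 — Resonance: ω₀ = 1/√(LC) = 1/√(0.00255·1.58e-05) = 4982 rad/s.
Step 2 — f₀ = ω₀/(2π) = 792.9 Hz.
Step 3 — Parallel Q: Q = R/(ω₀L) = 561/(4982·0.00255) = 44.16.
Step 4 — Bandwidth: Δω = ω₀/Q = 112.8 rad/s; BW = Δω/(2π) = 17.96 Hz.

(a) f₀ = 792.9 Hz  (b) Q = 44.16  (c) BW = 17.96 Hz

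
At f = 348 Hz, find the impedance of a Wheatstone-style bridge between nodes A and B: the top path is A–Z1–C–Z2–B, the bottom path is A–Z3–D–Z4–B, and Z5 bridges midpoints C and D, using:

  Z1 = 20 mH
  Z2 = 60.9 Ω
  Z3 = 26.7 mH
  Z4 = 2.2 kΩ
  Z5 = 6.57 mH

Step 1 — Angular frequency: ω = 2π·f = 2π·348 = 2187 rad/s.
Step 2 — Component impedances:
  Z1: Z = jωL = j·2187·0.02 = 0 + j43.73 Ω
  Z2: Z = R = 60.9 Ω
  Z3: Z = jωL = j·2187·0.0267 = 0 + j58.38 Ω
  Z4: Z = R = 2200 Ω
  Z5: Z = jωL = j·2187·0.00657 = 0 + j14.37 Ω
Step 3 — Bridge requires nodal analysis (the Z5 bridge couples midpoints C and D, so the two paths cannot be reduced to a simple series/parallel combination). Setting node B to ground and injecting 1 A at node A, the 3-node admittance system at A, C, D solves to V_A = Z_AB = 59.27 + j27.03 Ω = 65.14∠24.5° Ω.

Z = 59.27 + j27.03 Ω = 65.14∠24.5° Ω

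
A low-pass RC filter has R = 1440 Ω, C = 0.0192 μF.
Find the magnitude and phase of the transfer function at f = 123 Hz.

Step 1 — Angular frequency: ω = 2π·123 = 772.8 rad/s.
Step 2 — Transfer function: H(jω) = 1/(1 + jωRC).
Step 3 — Denominator: 1 + jωRC = 1 + j·772.8·1440·1.92e-08 = 1 + j0.02137.
Step 4 — H = 0.9995 - j0.02136.
Step 5 — Magnitude: |H| = 0.9998 (-0.0 dB); phase: φ = -1.2°.

|H| = 0.9998 (-0.0 dB), φ = -1.2°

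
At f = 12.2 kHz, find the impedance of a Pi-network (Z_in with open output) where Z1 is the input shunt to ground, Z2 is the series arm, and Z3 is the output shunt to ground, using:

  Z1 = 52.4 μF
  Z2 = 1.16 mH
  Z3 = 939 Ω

Step 1 — Angular frequency: ω = 2π·f = 2π·1.22e+04 = 7.665e+04 rad/s.
Step 2 — Component impedances:
  Z1: Z = 1/(jωC) = -j/(ω·C) = 0 - j0.249 Ω
  Z2: Z = jωL = j·7.665e+04·0.00116 = 0 + j88.92 Ω
  Z3: Z = R = 939 Ω
Step 3 — With open output, the series arm Z2 and the output shunt Z3 appear in series to ground: Z2 + Z3 = 939 + j88.92 Ω.
Step 4 — Parallel with input shunt Z1: Z_in = Z1 || (Z2 + Z3) = 6.542e-05 - j0.249 Ω = 0.249∠-90.0° Ω.

Z = 6.542e-05 - j0.249 Ω = 0.249∠-90.0° Ω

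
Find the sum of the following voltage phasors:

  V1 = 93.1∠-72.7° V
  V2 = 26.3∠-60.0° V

Step 1 — Convert each phasor to rectangular form:
  V1 = 93.1·(cos(-72.7°) + j·sin(-72.7°)) = 27.69 - j88.89 V
  V2 = 26.3·(cos(-60.0°) + j·sin(-60.0°)) = 13.15 - j22.78 V
Step 2 — Sum components: V_total = 40.84 - j111.7 V.
Step 3 — Convert to polar: |V_total| = 118.9 V, ∠V_total = -69.9°.

V_total = 118.9∠-69.9° V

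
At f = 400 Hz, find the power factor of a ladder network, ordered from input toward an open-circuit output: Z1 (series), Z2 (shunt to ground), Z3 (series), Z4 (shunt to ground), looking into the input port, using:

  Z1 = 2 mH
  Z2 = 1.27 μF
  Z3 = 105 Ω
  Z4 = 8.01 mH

Step 1 — Angular frequency: ω = 2π·f = 2π·400 = 2513 rad/s.
Step 2 — Component impedances:
  Z1: Z = jωL = j·2513·0.002 = 0 + j5.027 Ω
  Z2: Z = 1/(jωC) = -j/(ω·C) = 0 - j313.3 Ω
  Z3: Z = R = 105 Ω
  Z4: Z = jωL = j·2513·0.00801 = 0 + j20.13 Ω
Step 3 — Ladder network (open output): work backward from the far end, alternating series and parallel combinations. Z_in = 106.3 - j11.53 Ω = 106.9∠-6.2° Ω.
Step 4 — Power factor: PF = cos(φ) = Re(Z)/|Z| = 106.282/106.905 = 0.9942.
Step 5 — Type: Im(Z) = -11.53 ⇒ leading (phase φ = -6.2°).

PF = 0.9942 (leading, φ = -6.2°)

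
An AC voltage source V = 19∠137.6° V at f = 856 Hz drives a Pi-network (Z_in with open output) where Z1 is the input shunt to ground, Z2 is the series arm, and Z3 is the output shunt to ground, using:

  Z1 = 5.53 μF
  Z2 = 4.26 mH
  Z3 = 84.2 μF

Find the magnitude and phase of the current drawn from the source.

Step 1 — Angular frequency: ω = 2π·f = 2π·856 = 5378 rad/s.
Step 2 — Component impedances:
  Z1: Z = 1/(jωC) = -j/(ω·C) = 0 - j33.62 Ω
  Z2: Z = jωL = j·5378·0.00426 = 0 + j22.91 Ω
  Z3: Z = 1/(jωC) = -j/(ω·C) = 0 - j2.208 Ω
Step 3 — With open output, the series arm Z2 and the output shunt Z3 appear in series to ground: Z2 + Z3 = 0 + j20.7 Ω.
Step 4 — Parallel with input shunt Z1: Z_in = Z1 || (Z2 + Z3) = 0 + j53.89 Ω = 53.89∠90.0° Ω.
Step 5 — Source phasor: V = 19∠137.6° V = -14.03 + j12.81 V.
Step 6 — Ohm's law: I = V / Z_total = (-14.03 + j12.81) / (0 + j53.89) = 0.2378 + j0.2604 A.
Step 7 — Convert to polar: |I| = 0.3526 A, ∠I = 47.6°.

I = 0.3526∠47.6° A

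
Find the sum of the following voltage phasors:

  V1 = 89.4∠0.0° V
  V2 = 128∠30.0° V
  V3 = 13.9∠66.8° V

Step 1 — Convert each phasor to rectangular form:
  V1 = 89.4·(cos(0.0°) + j·sin(0.0°)) = 89.4 V
  V2 = 128·(cos(30.0°) + j·sin(30.0°)) = 110.9 + j64 V
  V3 = 13.9·(cos(66.8°) + j·sin(66.8°)) = 5.476 + j12.78 V
Step 2 — Sum components: V_total = 205.7 + j76.78 V.
Step 3 — Convert to polar: |V_total| = 219.6 V, ∠V_total = 20.5°.

V_total = 219.6∠20.5° V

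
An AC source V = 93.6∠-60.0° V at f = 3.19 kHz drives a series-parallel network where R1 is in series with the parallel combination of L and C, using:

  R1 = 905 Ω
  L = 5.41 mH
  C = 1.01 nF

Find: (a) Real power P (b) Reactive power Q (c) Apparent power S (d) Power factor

Step 1 — Angular frequency: ω = 2π·f = 2π·3190 = 2.004e+04 rad/s.
Step 2 — Component impedances:
  R1: Z = R = 905 Ω
  L: Z = jωL = j·2.004e+04·0.00541 = 0 + j108.4 Ω
  C: Z = 1/(jωC) = -j/(ω·C) = 0 - j4.94e+04 Ω
Step 3 — Parallel branch: L || C = 1/(1/L + 1/C) = 0 + j108.7 Ω.
Step 4 — Series with R1: Z_total = R1 + (L || C) = 905 + j108.7 Ω = 911.5∠6.8° Ω.
Step 5 — Source phasor: V = 93.6∠-60.0° V = 46.8 - j81.06 V.
Step 6 — Current: I = V / Z = 0.04038 - j0.09442 A = 0.1027∠-66.8° A.
Step 7 — Complex power: S = V·I* = 9.543 + j1.146 VA.
Step 8 — Real power: P = Re(S) = 9.543 W.
Step 9 — Reactive power: Q = Im(S) = 1.146 VAR.
Step 10 — Apparent power: |S| = 9.612 VA.
Step 11 — Power factor: PF = P/|S| = 0.9929 (lagging).

(a) P = 9.543 W  (b) Q = 1.146 VAR  (c) S = 9.612 VA  (d) PF = 0.9929 (lagging)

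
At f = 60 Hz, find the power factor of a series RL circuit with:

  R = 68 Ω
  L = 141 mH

Step 1 — Angular frequency: ω = 2π·f = 2π·60 = 377 rad/s.
Step 2 — Component impedances:
  R: Z = R = 68 Ω
  L: Z = jωL = j·377·0.141 = 0 + j53.16 Ω
Step 3 — Series combination: Z_total = R + L = 68 + j53.16 Ω = 86.31∠38.0° Ω.
Step 4 — Power factor: PF = cos(φ) = Re(Z)/|Z| = 68/86.31 = 0.7879.
Step 5 — Type: Im(Z) = 53.16 ⇒ lagging (phase φ = 38.0°).

PF = 0.7879 (lagging, φ = 38.0°)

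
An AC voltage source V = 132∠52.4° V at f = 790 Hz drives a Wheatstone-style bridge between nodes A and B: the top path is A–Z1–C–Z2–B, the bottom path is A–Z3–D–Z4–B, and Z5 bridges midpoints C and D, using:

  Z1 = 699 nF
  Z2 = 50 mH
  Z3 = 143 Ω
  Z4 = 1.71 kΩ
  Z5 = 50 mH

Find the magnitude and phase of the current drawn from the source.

Step 1 — Angular frequency: ω = 2π·f = 2π·790 = 4964 rad/s.
Step 2 — Component impedances:
  Z1: Z = 1/(jωC) = -j/(ω·C) = 0 - j288.2 Ω
  Z2: Z = jωL = j·4964·0.05 = 0 + j248.2 Ω
  Z3: Z = R = 143 Ω
  Z4: Z = R = 1710 Ω
  Z5: Z = jωL = j·4964·0.05 = 0 + j248.2 Ω
Step 3 — Bridge requires nodal analysis (the Z5 bridge couples midpoints C and D, so the two paths cannot be reduced to a simple series/parallel combination). Setting node B to ground and injecting 1 A at node A, the 3-node admittance system at A, C, D solves to V_A = Z_AB = 462.8 - j33.62 Ω = 464∠-4.2° Ω.
Step 4 — Source phasor: V = 132∠52.4° V = 80.54 + j104.6 V.
Step 5 — Ohm's law: I = V / Z_total = (80.54 + j104.6) / (462.8 - j33.62) = 0.1568 + j0.2374 A.
Step 6 — Convert to polar: |I| = 0.2845 A, ∠I = 56.6°.

I = 0.2845∠56.6° A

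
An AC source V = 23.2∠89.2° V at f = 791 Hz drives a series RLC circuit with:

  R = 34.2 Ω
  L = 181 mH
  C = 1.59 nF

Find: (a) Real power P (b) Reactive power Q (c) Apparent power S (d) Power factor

Step 1 — Angular frequency: ω = 2π·f = 2π·791 = 4970 rad/s.
Step 2 — Component impedances:
  R: Z = R = 34.2 Ω
  L: Z = jωL = j·4970·0.181 = 0 + j899.6 Ω
  C: Z = 1/(jωC) = -j/(ω·C) = 0 - j1.265e+05 Ω
Step 3 — Series combination: Z_total = R + L + C = 34.2 - j1.256e+05 Ω = 1.256e+05∠-90.0° Ω.
Step 4 — Source phasor: V = 23.2∠89.2° V = 0.3239 + j23.2 V.
Step 5 — Current: I = V / Z = -0.0001846 + j2.628e-06 A = 0.0001846∠179.2° A.
Step 6 — Complex power: S = V·I* = 1.166e-06 - j0.004284 VA.
Step 7 — Real power: P = Re(S) = 1.166e-06 W.
Step 8 — Reactive power: Q = Im(S) = -0.004284 VAR.
Step 9 — Apparent power: |S| = 0.004284 VA.
Step 10 — Power factor: PF = P/|S| = 0.0002722 (leading).

(a) P = 1.166e-06 W  (b) Q = -0.004284 VAR  (c) S = 0.004284 VA  (d) PF = 0.0002722 (leading)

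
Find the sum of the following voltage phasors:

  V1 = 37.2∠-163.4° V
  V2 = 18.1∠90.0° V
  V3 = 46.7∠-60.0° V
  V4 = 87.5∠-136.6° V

Step 1 — Convert each phasor to rectangular form:
  V1 = 37.2·(cos(-163.4°) + j·sin(-163.4°)) = -35.65 - j10.63 V
  V2 = 18.1·(cos(90.0°) + j·sin(90.0°)) = 0 + j18.1 V
  V3 = 46.7·(cos(-60.0°) + j·sin(-60.0°)) = 23.35 - j40.44 V
  V4 = 87.5·(cos(-136.6°) + j·sin(-136.6°)) = -63.58 - j60.12 V
Step 2 — Sum components: V_total = -75.87 - j93.09 V.
Step 3 — Convert to polar: |V_total| = 120.1 V, ∠V_total = -129.2°.

V_total = 120.1∠-129.2° V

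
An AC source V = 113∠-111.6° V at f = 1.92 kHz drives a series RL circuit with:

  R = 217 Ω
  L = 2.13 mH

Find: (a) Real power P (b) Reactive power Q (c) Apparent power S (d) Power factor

Step 1 — Angular frequency: ω = 2π·f = 2π·1920 = 1.206e+04 rad/s.
Step 2 — Component impedances:
  R: Z = R = 217 Ω
  L: Z = jωL = j·1.206e+04·0.00213 = 0 + j25.7 Ω
Step 3 — Series combination: Z_total = R + L = 217 + j25.7 Ω = 218.5∠6.8° Ω.
Step 4 — Source phasor: V = 113∠-111.6° V = -41.6 - j105.1 V.
Step 5 — Current: I = V / Z = -0.2456 - j0.4551 A = 0.5171∠-118.4° A.
Step 6 — Complex power: S = V·I* = 58.03 + j6.871 VA.
Step 7 — Real power: P = Re(S) = 58.03 W.
Step 8 — Reactive power: Q = Im(S) = 6.871 VAR.
Step 9 — Apparent power: |S| = 58.44 VA.
Step 10 — Power factor: PF = P/|S| = 0.9931 (lagging).

(a) P = 58.03 W  (b) Q = 6.871 VAR  (c) S = 58.44 VA  (d) PF = 0.9931 (lagging)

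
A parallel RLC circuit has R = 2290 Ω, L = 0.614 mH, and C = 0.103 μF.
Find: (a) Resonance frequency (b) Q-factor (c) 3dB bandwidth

Step 1 — Resonance: ω₀ = 1/√(LC) = 1/√(0.000614·1.03e-07) = 1.257e+05 rad/s.
Step 2 — f₀ = ω₀/(2π) = 2.001e+04 Hz.
Step 3 — Parallel Q: Q = R/(ω₀L) = 2290/(1.257e+05·0.000614) = 29.66.
Step 4 — Bandwidth: Δω = ω₀/Q = 4240 rad/s; BW = Δω/(2π) = 674.8 Hz.

(a) f₀ = 2.001e+04 Hz  (b) Q = 29.66  (c) BW = 674.8 Hz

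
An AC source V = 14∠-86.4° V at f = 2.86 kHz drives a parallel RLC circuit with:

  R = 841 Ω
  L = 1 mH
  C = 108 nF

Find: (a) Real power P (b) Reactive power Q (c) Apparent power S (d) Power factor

Step 1 — Angular frequency: ω = 2π·f = 2π·2860 = 1.797e+04 rad/s.
Step 2 — Component impedances:
  R: Z = R = 841 Ω
  L: Z = jωL = j·1.797e+04·0.001 = 0 + j17.97 Ω
  C: Z = 1/(jωC) = -j/(ω·C) = 0 - j515.3 Ω
Step 3 — Parallel combination: 1/Z_total = 1/R + 1/L + 1/C; Z_total = 0.412 + j18.61 Ω = 18.61∠88.7° Ω.
Step 4 — Source phasor: V = 14∠-86.4° V = 0.8791 - j13.97 V.
Step 5 — Current: I = V / Z = -0.7494 - j0.06383 A = 0.7521∠-175.1° A.
Step 6 — Complex power: S = V·I* = 0.2331 + j10.53 VA.
Step 7 — Real power: P = Re(S) = 0.2331 W.
Step 8 — Reactive power: Q = Im(S) = 10.53 VAR.
Step 9 — Apparent power: |S| = 10.53 VA.
Step 10 — Power factor: PF = P/|S| = 0.02213 (lagging).

(a) P = 0.2331 W  (b) Q = 10.53 VAR  (c) S = 10.53 VA  (d) PF = 0.02213 (lagging)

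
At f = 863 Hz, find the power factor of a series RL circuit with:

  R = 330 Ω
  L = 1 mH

Step 1 — Angular frequency: ω = 2π·f = 2π·863 = 5422 rad/s.
Step 2 — Component impedances:
  R: Z = R = 330 Ω
  L: Z = jωL = j·5422·0.001 = 0 + j5.422 Ω
Step 3 — Series combination: Z_total = R + L = 330 + j5.422 Ω = 330∠0.9° Ω.
Step 4 — Power factor: PF = cos(φ) = Re(Z)/|Z| = 330/330.04 = 0.9999.
Step 5 — Type: Im(Z) = 5.422 ⇒ lagging (phase φ = 0.9°).

PF = 0.9999 (lagging, φ = 0.9°)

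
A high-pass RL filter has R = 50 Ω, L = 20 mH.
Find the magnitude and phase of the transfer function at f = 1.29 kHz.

Step 1 — Angular frequency: ω = 2π·1290 = 8105 rad/s.
Step 2 — Transfer function: H(jω) = jωL/(R + jωL).
Step 3 — Numerator jωL = j·162.1; denominator R + jωL = 50 + j162.1.
Step 4 — H = 0.9131 + j0.2816.
Step 5 — Magnitude: |H| = 0.9556 (-0.4 dB); phase: φ = 17.1°.

|H| = 0.9556 (-0.4 dB), φ = 17.1°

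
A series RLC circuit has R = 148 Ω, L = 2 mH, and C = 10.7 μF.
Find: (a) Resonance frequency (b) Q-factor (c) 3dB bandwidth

Step 1 — Resonance: ω₀ = 1/√(LC) = 1/√(0.002·1.07e-05) = 6836 rad/s.
Step 2 — f₀ = ω₀/(2π) = 1088 Hz.
Step 3 — Series Q: Q = ω₀L/R = 6836·0.002/148 = 0.09238.
Step 4 — Bandwidth: Δω = ω₀/Q = 7.4e+04 rad/s; BW = Δω/(2π) = 1.178e+04 Hz.

(a) f₀ = 1088 Hz  (b) Q = 0.09238  (c) BW = 1.178e+04 Hz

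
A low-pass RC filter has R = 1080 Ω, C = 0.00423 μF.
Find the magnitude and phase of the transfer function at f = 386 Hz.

Step 1 — Angular frequency: ω = 2π·386 = 2425 rad/s.
Step 2 — Transfer function: H(jω) = 1/(1 + jωRC).
Step 3 — Denominator: 1 + jωRC = 1 + j·2425·1080·4.23e-09 = 1 + j0.01108.
Step 4 — H = 0.9999 - j0.01108.
Step 5 — Magnitude: |H| = 0.9999 (-0.0 dB); phase: φ = -0.6°.

|H| = 0.9999 (-0.0 dB), φ = -0.6°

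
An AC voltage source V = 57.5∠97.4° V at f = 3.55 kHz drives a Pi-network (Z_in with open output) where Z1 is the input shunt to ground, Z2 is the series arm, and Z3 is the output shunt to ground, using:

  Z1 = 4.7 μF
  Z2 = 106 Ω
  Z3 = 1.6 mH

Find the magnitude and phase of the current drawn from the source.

Step 1 — Angular frequency: ω = 2π·f = 2π·3550 = 2.231e+04 rad/s.
Step 2 — Component impedances:
  Z1: Z = 1/(jωC) = -j/(ω·C) = 0 - j9.539 Ω
  Z2: Z = R = 106 Ω
  Z3: Z = jωL = j·2.231e+04·0.0016 = 0 + j35.69 Ω
Step 3 — With open output, the series arm Z2 and the output shunt Z3 appear in series to ground: Z2 + Z3 = 106 + j35.69 Ω.
Step 4 — Parallel with input shunt Z1: Z_in = Z1 || (Z2 + Z3) = 0.8091 - j9.738 Ω = 9.772∠-85.3° Ω.
Step 5 — Source phasor: V = 57.5∠97.4° V = -7.406 + j57.02 V.
Step 6 — Ohm's law: I = V / Z_total = (-7.406 + j57.02) / (0.8091 - j9.738) = -5.878 - j0.2721 A.
Step 7 — Convert to polar: |I| = 5.884 A, ∠I = -177.3°.

I = 5.884∠-177.3° A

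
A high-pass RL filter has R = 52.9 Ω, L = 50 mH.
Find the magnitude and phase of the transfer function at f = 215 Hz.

Step 1 — Angular frequency: ω = 2π·215 = 1351 rad/s.
Step 2 — Transfer function: H(jω) = jωL/(R + jωL).
Step 3 — Numerator jωL = j·67.54; denominator R + jωL = 52.9 + j67.54.
Step 4 — H = 0.6198 + j0.4854.
Step 5 — Magnitude: |H| = 0.7873 (-2.1 dB); phase: φ = 38.1°.

|H| = 0.7873 (-2.1 dB), φ = 38.1°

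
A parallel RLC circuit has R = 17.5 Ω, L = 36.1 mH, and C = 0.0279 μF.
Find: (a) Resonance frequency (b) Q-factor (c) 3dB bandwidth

Step 1 — Resonance: ω₀ = 1/√(LC) = 1/√(0.0361·2.79e-08) = 3.151e+04 rad/s.
Step 2 — f₀ = ω₀/(2π) = 5015 Hz.
Step 3 — Parallel Q: Q = R/(ω₀L) = 17.5/(3.151e+04·0.0361) = 0.01538.
Step 4 — Bandwidth: Δω = ω₀/Q = 2.048e+06 rad/s; BW = Δω/(2π) = 3.26e+05 Hz.

(a) f₀ = 5015 Hz  (b) Q = 0.01538  (c) BW = 3.26e+05 Hz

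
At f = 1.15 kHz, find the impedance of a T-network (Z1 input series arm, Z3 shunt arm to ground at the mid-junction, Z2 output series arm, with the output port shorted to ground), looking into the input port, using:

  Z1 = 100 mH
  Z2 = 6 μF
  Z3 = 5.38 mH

Step 1 — Angular frequency: ω = 2π·f = 2π·1150 = 7226 rad/s.
Step 2 — Component impedances:
  Z1: Z = jωL = j·7226·0.1 = 0 + j722.6 Ω
  Z2: Z = 1/(jωC) = -j/(ω·C) = 0 - j23.07 Ω
  Z3: Z = jωL = j·7226·0.00538 = 0 + j38.87 Ω
Step 3 — With the output port shorted to ground, the output series arm Z2 runs from the junction to ground; the shunt arm Z3 also runs from the junction to ground. They appear in parallel: Z3 || Z2 = 0 - j56.72 Ω.
Step 4 — Series with input arm Z1: Z_in = Z1 + (Z3 || Z2) = 0 + j665.8 Ω = 665.8∠90.0° Ω.

Z = 0 + j665.8 Ω = 665.8∠90.0° Ω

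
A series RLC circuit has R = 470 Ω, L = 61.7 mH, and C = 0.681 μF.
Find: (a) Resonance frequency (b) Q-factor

Step 1 — Resonance condition Im(Z)=0 gives ω₀ = 1/√(LC).
Step 2 — ω₀ = 1/√(0.0617·6.81e-07) = 4878 rad/s.
Step 3 — f₀ = ω₀/(2π) = 776.4 Hz.
Step 4 — Series Q: Q = ω₀L/R = 4878·0.0617/470 = 0.6404.

(a) f₀ = 776.4 Hz  (b) Q = 0.6404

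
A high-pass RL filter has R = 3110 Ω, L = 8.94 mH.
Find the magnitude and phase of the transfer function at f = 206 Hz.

Step 1 — Angular frequency: ω = 2π·206 = 1294 rad/s.
Step 2 — Transfer function: H(jω) = jωL/(R + jωL).
Step 3 — Numerator jωL = j·11.57; denominator R + jωL = 3110 + j11.57.
Step 4 — H = 1.384e-05 + j0.003721.
Step 5 — Magnitude: |H| = 0.003721 (-48.6 dB); phase: φ = 89.8°.

|H| = 0.003721 (-48.6 dB), φ = 89.8°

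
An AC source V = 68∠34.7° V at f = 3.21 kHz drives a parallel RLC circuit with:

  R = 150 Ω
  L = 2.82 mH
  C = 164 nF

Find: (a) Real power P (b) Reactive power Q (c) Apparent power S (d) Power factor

Step 1 — Angular frequency: ω = 2π·f = 2π·3210 = 2.017e+04 rad/s.
Step 2 — Component impedances:
  R: Z = R = 150 Ω
  L: Z = jωL = j·2.017e+04·0.00282 = 0 + j56.88 Ω
  C: Z = 1/(jωC) = -j/(ω·C) = 0 - j302.3 Ω
Step 3 — Parallel combination: 1/Z_total = 1/R + 1/L + 1/C; Z_total = 26.86 + j57.51 Ω = 63.47∠65.0° Ω.
Step 4 — Source phasor: V = 68∠34.7° V = 55.91 + j38.71 V.
Step 5 — Current: I = V / Z = 0.9253 - j0.5399 A = 1.071∠-30.3° A.
Step 6 — Complex power: S = V·I* = 30.83 + j66 VA.
Step 7 — Real power: P = Re(S) = 30.83 W.
Step 8 — Reactive power: Q = Im(S) = 66 VAR.
Step 9 — Apparent power: |S| = 72.85 VA.
Step 10 — Power factor: PF = P/|S| = 0.4232 (lagging).

(a) P = 30.83 W  (b) Q = 66 VAR  (c) S = 72.85 VA  (d) PF = 0.4232 (lagging)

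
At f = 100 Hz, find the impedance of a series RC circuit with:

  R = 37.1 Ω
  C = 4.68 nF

Step 1 — Angular frequency: ω = 2π·f = 2π·100 = 628.3 rad/s.
Step 2 — Component impedances:
  R: Z = R = 37.1 Ω
  C: Z = 1/(jωC) = -j/(ω·C) = 0 - j3.401e+05 Ω
Step 3 — Series combination: Z_total = R + C = 37.1 - j3.401e+05 Ω = 3.401e+05∠-90.0° Ω.

Z = 37.1 - j3.401e+05 Ω = 3.401e+05∠-90.0° Ω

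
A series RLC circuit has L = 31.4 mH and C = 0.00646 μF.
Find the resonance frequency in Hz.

Step 1 — Resonance condition Im(Z)=0 gives ω₀ = 1/√(LC).
Step 2 — ω₀ = 1/√(0.0314·6.46e-09) = 7.021e+04 rad/s.
Step 3 — f₀ = ω₀/(2π) = 1.117e+04 Hz.

f₀ = 1.117e+04 Hz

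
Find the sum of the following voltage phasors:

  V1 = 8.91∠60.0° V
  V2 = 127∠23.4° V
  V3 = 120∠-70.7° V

Step 1 — Convert each phasor to rectangular form:
  V1 = 8.91·(cos(60.0°) + j·sin(60.0°)) = 4.455 + j7.716 V
  V2 = 127·(cos(23.4°) + j·sin(23.4°)) = 116.6 + j50.44 V
  V3 = 120·(cos(-70.7°) + j·sin(-70.7°)) = 39.66 - j113.3 V
Step 2 — Sum components: V_total = 160.7 - j55.1 V.
Step 3 — Convert to polar: |V_total| = 169.9 V, ∠V_total = -18.9°.

V_total = 169.9∠-18.9° V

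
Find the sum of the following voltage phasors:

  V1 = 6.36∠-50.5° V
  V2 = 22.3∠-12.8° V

Step 1 — Convert each phasor to rectangular form:
  V1 = 6.36·(cos(-50.5°) + j·sin(-50.5°)) = 4.045 - j4.908 V
  V2 = 22.3·(cos(-12.8°) + j·sin(-12.8°)) = 21.75 - j4.941 V
Step 2 — Sum components: V_total = 25.79 - j9.848 V.
Step 3 — Convert to polar: |V_total| = 27.61 V, ∠V_total = -20.9°.

V_total = 27.61∠-20.9° V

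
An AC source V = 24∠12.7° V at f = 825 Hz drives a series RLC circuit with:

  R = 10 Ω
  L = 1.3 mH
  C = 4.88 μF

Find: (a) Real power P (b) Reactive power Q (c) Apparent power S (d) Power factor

Step 1 — Angular frequency: ω = 2π·f = 2π·825 = 5184 rad/s.
Step 2 — Component impedances:
  R: Z = R = 10 Ω
  L: Z = jωL = j·5184·0.0013 = 0 + j6.739 Ω
  C: Z = 1/(jωC) = -j/(ω·C) = 0 - j39.53 Ω
Step 3 — Series combination: Z_total = R + L + C = 10 - j32.79 Ω = 34.28∠-73.0° Ω.
Step 4 — Source phasor: V = 24∠12.7° V = 23.41 + j5.276 V.
Step 5 — Current: I = V / Z = 0.05198 + j0.6981 A = 0.7∠85.7° A.
Step 6 — Complex power: S = V·I* = 4.901 - j16.07 VA.
Step 7 — Real power: P = Re(S) = 4.901 W.
Step 8 — Reactive power: Q = Im(S) = -16.07 VAR.
Step 9 — Apparent power: |S| = 16.8 VA.
Step 10 — Power factor: PF = P/|S| = 0.2917 (leading).

(a) P = 4.901 W  (b) Q = -16.07 VAR  (c) S = 16.8 VA  (d) PF = 0.2917 (leading)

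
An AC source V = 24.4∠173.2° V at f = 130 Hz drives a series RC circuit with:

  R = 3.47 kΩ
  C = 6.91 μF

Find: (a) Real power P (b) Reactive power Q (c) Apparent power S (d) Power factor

Step 1 — Angular frequency: ω = 2π·f = 2π·130 = 816.8 rad/s.
Step 2 — Component impedances:
  R: Z = R = 3470 Ω
  C: Z = 1/(jωC) = -j/(ω·C) = 0 - j177.2 Ω
Step 3 — Series combination: Z_total = R + C = 3470 - j177.2 Ω = 3475∠-2.9° Ω.
Step 4 — Source phasor: V = 24.4∠173.2° V = -24.23 + j2.889 V.
Step 5 — Current: I = V / Z = -0.007006 + j0.0004748 A = 0.007023∠176.1° A.
Step 6 — Complex power: S = V·I* = 0.1711 - j0.008738 VA.
Step 7 — Real power: P = Re(S) = 0.1711 W.
Step 8 — Reactive power: Q = Im(S) = -0.008738 VAR.
Step 9 — Apparent power: |S| = 0.1714 VA.
Step 10 — Power factor: PF = P/|S| = 0.9987 (leading).

(a) P = 0.1711 W  (b) Q = -0.008738 VAR  (c) S = 0.1714 VA  (d) PF = 0.9987 (leading)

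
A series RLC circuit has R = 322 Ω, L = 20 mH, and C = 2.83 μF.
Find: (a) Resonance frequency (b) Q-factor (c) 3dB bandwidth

Step 1 — Resonance condition Im(Z)=0 gives ω₀ = 1/√(LC).
Step 2 — ω₀ = 1/√(0.02·2.83e-06) = 4203 rad/s.
Step 3 — f₀ = ω₀/(2π) = 669 Hz.
Step 4 — Series Q: Q = ω₀L/R = 4203·0.02/322 = 0.2611.
Step 5 — 3dB bandwidth: Δω = ω₀/Q = 1.61e+04 rad/s; BW = Δω/(2π) = 2562 Hz.

(a) f₀ = 669 Hz  (b) Q = 0.2611  (c) BW = 2562 Hz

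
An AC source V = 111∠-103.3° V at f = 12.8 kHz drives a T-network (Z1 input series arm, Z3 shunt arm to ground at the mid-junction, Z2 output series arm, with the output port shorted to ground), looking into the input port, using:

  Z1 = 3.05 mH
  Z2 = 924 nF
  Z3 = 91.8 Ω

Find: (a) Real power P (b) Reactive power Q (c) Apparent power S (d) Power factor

Step 1 — Angular frequency: ω = 2π·f = 2π·1.28e+04 = 8.042e+04 rad/s.
Step 2 — Component impedances:
  Z1: Z = jωL = j·8.042e+04·0.00305 = 0 + j245.3 Ω
  Z2: Z = 1/(jωC) = -j/(ω·C) = 0 - j13.46 Ω
  Z3: Z = R = 91.8 Ω
Step 3 — With the output port shorted to ground, the output series arm Z2 runs from the junction to ground; the shunt arm Z3 also runs from the junction to ground. They appear in parallel: Z3 || Z2 = 1.931 - j13.17 Ω.
Step 4 — Series with input arm Z1: Z_in = Z1 + (Z3 || Z2) = 1.931 + j232.1 Ω = 232.1∠89.5° Ω.
Step 5 — Source phasor: V = 111∠-103.3° V = -25.54 - j108 V.
Step 6 — Current: I = V / Z = -0.4663 + j0.1061 A = 0.4782∠167.2° A.
Step 7 — Complex power: S = V·I* = 0.4416 + j53.08 VA.
Step 8 — Real power: P = Re(S) = 0.4416 W.
Step 9 — Reactive power: Q = Im(S) = 53.08 VAR.
Step 10 — Apparent power: |S| = 53.08 VA.
Step 11 — Power factor: PF = P/|S| = 0.008319 (lagging).

(a) P = 0.4416 W  (b) Q = 53.08 VAR  (c) S = 53.08 VA  (d) PF = 0.008319 (lagging)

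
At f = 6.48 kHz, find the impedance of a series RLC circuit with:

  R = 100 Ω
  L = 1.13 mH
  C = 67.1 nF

Step 1 — Angular frequency: ω = 2π·f = 2π·6480 = 4.072e+04 rad/s.
Step 2 — Component impedances:
  R: Z = R = 100 Ω
  L: Z = jωL = j·4.072e+04·0.00113 = 0 + j46.01 Ω
  C: Z = 1/(jωC) = -j/(ω·C) = 0 - j366 Ω
Step 3 — Series combination: Z_total = R + L + C = 100 - j320 Ω = 335.3∠-72.6° Ω.

Z = 100 - j320 Ω = 335.3∠-72.6° Ω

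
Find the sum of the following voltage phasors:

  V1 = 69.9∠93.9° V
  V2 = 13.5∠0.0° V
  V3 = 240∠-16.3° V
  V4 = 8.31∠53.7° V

Step 1 — Convert each phasor to rectangular form:
  V1 = 69.9·(cos(93.9°) + j·sin(93.9°)) = -4.754 + j69.74 V
  V2 = 13.5·(cos(0.0°) + j·sin(0.0°)) = 13.5 V
  V3 = 240·(cos(-16.3°) + j·sin(-16.3°)) = 230.4 - j67.36 V
  V4 = 8.31·(cos(53.7°) + j·sin(53.7°)) = 4.92 + j6.697 V
Step 2 — Sum components: V_total = 244 + j9.075 V.
Step 3 — Convert to polar: |V_total| = 244.2 V, ∠V_total = 2.1°.

V_total = 244.2∠2.1° V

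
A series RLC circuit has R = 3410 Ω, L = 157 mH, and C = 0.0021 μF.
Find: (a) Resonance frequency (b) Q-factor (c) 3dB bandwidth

Step 1 — Resonance condition Im(Z)=0 gives ω₀ = 1/√(LC).
Step 2 — ω₀ = 1/√(0.157·2.1e-09) = 5.507e+04 rad/s.
Step 3 — f₀ = ω₀/(2π) = 8765 Hz.
Step 4 — Series Q: Q = ω₀L/R = 5.507e+04·0.157/3410 = 2.536.
Step 5 — 3dB bandwidth: Δω = ω₀/Q = 2.172e+04 rad/s; BW = Δω/(2π) = 3457 Hz.

(a) f₀ = 8765 Hz  (b) Q = 2.536  (c) BW = 3457 Hz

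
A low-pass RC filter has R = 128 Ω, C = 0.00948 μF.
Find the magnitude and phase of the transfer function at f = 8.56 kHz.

Step 1 — Angular frequency: ω = 2π·8560 = 5.378e+04 rad/s.
Step 2 — Transfer function: H(jω) = 1/(1 + jωRC).
Step 3 — Denominator: 1 + jωRC = 1 + j·5.378e+04·128·9.48e-09 = 1 + j0.06526.
Step 4 — H = 0.9958 - j0.06499.
Step 5 — Magnitude: |H| = 0.9979 (-0.0 dB); phase: φ = -3.7°.

|H| = 0.9979 (-0.0 dB), φ = -3.7°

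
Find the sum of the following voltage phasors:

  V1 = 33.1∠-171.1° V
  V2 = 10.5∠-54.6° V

Step 1 — Convert each phasor to rectangular form:
  V1 = 33.1·(cos(-171.1°) + j·sin(-171.1°)) = -32.7 - j5.121 V
  V2 = 10.5·(cos(-54.6°) + j·sin(-54.6°)) = 6.082 - j8.559 V
Step 2 — Sum components: V_total = -26.62 - j13.68 V.
Step 3 — Convert to polar: |V_total| = 29.93 V, ∠V_total = -152.8°.

V_total = 29.93∠-152.8° V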